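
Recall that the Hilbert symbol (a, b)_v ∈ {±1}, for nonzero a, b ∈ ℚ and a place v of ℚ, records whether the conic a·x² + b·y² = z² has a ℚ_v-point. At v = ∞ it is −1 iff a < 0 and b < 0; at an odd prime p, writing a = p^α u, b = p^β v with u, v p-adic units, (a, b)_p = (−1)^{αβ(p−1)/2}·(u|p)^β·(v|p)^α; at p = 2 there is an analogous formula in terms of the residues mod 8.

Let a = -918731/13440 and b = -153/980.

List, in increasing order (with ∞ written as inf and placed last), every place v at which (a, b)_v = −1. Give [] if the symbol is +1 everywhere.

Mod squares: a ≡ -2310, b ≡ -85. Check v ∈ {∞, 2, 3, 5, 7, 11, 17}.
v=2: v_2(a)=-7, v_2(b)=-2; units ≡ 5, 3 (mod 8); ε·ε+αω+βω = 0·1+-7·1+-2·1 ≡ 1  ⇒  (a,b)_2 = -1.
v=11: a=11^1·(≡10), b=11^0·(≡1) mod 11; (10|11)=-1, (1|11)=+1; (−1)^{1·0·5}·(-1)^0·(+1)^1 = +1.
v=∞: -2310 < 0 and -85 < 0  ⇒  (a,b)_∞ = -1.
v=7: a=7^-1·(≡6), b=7^-2·(≡6) mod 7; (6|7)=-1, (6|7)=-1; (−1)^{-1·-2·3}·(-1)^-2·(-1)^-1 = -1.
v=3: a=3^-1·(≡1), b=3^2·(≡2) mod 3; (1|3)=+1, (2|3)=-1; (−1)^{-1·2·1}·(+1)^2·(-1)^-1 = -1.
v=5: a=5^-1·(≡3), b=5^-1·(≡2) mod 5; (3|5)=-1, (2|5)=-1; (−1)^{-1·-1·2}·(-1)^-1·(-1)^-1 = +1.
v=17: a=17^4·(≡4), b=17^1·(≡10) mod 17; (4|17)=+1, (10|17)=-1; (−1)^{4·1·8}·(+1)^1·(-1)^4 = +1.
(-2310, -85 / ℚ) ramifies at {2, 3, 7, ∞}: a division algebra.

[2, 3, 7, inf]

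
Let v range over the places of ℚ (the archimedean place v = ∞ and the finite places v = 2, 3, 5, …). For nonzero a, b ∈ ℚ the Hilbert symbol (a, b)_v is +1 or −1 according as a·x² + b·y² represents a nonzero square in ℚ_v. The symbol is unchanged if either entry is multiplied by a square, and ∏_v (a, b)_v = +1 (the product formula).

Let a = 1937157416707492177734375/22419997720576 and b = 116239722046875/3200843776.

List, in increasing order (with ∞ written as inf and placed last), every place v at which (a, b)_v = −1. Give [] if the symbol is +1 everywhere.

(a, b) ≡ (31, 10619) mod (ℚ^×)²; places V = {2, 3, 5, 7, 13, 17, 31, 37, 41, ∞}.
(a,b)_13: α=0, u≡8; β=-2, v≡7 (mod 13); (8|13)=-1, (7|13)=-1; sign (−1)^0·-1^-2·-1^0 = +1.
(a,b)_37: α=2, u≡20; β=1, v≡27 (mod 37); (20|37)=-1, (27|37)=+1; sign (−1)^0·-1^1·+1^2 = -1.
(a,b)_7: α=2, u≡3; β=1, v≡6 (mod 7); (3|7)=-1, (6|7)=-1; sign (−1)^0·-1^1·-1^2 = -1.
(a,b)_17: α=-4, u≡12; β=-2, v≡5 (mod 17); (12|17)=-1, (5|17)=-1; sign (−1)^0·-1^-2·-1^-4 = +1.
(a,b)_5: α=10, u≡4; β=6, v≡1 (mod 5); (4|5)=+1, (1|5)=+1; sign (−1)^0·+1^6·+1^10 = +1.
(a,b)_∞: sgn(31)=+, sgn(10619)=+, so +1.
(a,b)_2: α=-28, β=-16; u≡7, v≡3 (mod 8); ε(u)ε(v)=1·1, αω(v)=-28·1, βω(u)=-16·0; sum ≡ 1  ⇒  -1.
(a,b)_31: α=3, u≡19; β=2, v≡24 (mod 31); (19|31)=+1, (24|31)=-1; sign (−1)^0·+1^2·-1^3 = -1.
(a,b)_3: α=10, u≡1; β=6, v≡2 (mod 3); (1|3)=+1, (2|3)=-1; sign (−1)^0·+1^6·-1^10 = +1.
(a,b)_41: α=2, u≡18; β=1, v≡27 (mod 41); (18|41)=+1, (27|41)=-1; sign (−1)^0·+1^1·-1^2 = +1.
(31, 10619 / ℚ) ramifies at {2, 7, 31, 37}: a division algebra.

[2, 7, 31, 37]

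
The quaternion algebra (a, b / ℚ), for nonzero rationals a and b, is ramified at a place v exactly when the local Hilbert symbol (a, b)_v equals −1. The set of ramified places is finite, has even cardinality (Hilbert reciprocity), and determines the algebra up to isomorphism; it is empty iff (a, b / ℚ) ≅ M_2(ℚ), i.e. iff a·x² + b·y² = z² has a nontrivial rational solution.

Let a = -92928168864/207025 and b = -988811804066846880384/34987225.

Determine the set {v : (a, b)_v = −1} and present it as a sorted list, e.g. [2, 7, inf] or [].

[2, 11, 29, 31, 41, inf]

(a, b) ≡ (-135546, -38874) mod (ℚ^×)²; places V = {2, 3, 5, 7, 11, 13, 19, 23, 29, 31, 41, ∞}.
(a,b)_7: α=-2, u≡2; β=-2, v≡4 (mod 7); (2|7)=+1, (4|7)=+1; sign (−1)^0·+1^-2·+1^-2 = +1.
(a,b)_3: α=5, u≡1; β=13, v≡2 (mod 3); (1|3)=+1, (2|3)=-1; sign (−1)^1·+1^13·-1^5 = +1.
(a,b)_29: α=1, u≡20; β=2, v≡12 (mod 29); (20|29)=+1, (12|29)=-1; sign (−1)^0·+1^2·-1^1 = -1.
(a,b)_∞: sgn(-135546)=−, sgn(-38874)=−, so -1.
(a,b)_5: α=-2, u≡1; β=-2, v≡4 (mod 5); (1|5)=+1, (4|5)=+1; sign (−1)^0·+1^-2·+1^-2 = +1.
(a,b)_19: α=1, u≡13; β=1, v≡6 (mod 19); (13|19)=-1, (6|19)=+1; sign (−1)^1·-1^1·+1^1 = +1.
(a,b)_13: α=-2, u≡5; β=-4, v≡3 (mod 13); (5|13)=-1, (3|13)=+1; sign (−1)^0·-1^-4·+1^-2 = +1.
(a,b)_41: α=1, u≡19; β=2, v≡15 (mod 41); (19|41)=-1, (15|41)=-1; sign (−1)^0·-1^2·-1^1 = -1.
(a,b)_31: α=0, u≡24; β=1, v≡27 (mod 31); (24|31)=-1, (27|31)=-1; sign (−1)^0·-1^1·-1^0 = -1.
(a,b)_2: α=5, β=7; u≡3, v≡3 (mod 8); ε(u)ε(v)=1·1, αω(v)=5·1, βω(u)=7·1; sum ≡ 1  ⇒  -1.
(a,b)_23: α=2, u≡18; β=2, v≡17 (mod 23); (18|23)=+1, (17|23)=-1; sign (−1)^0·+1^2·-1^2 = +1.
(a,b)_11: α=0, u≡6; β=1, v≡6 (mod 11); (6|11)=-1, (6|11)=-1; sign (−1)^0·-1^1·-1^0 = -1.
Ram(-135546, -38874) = {2, 11, 29, 31, 41, ∞}; no ℚ_2-point on the conic.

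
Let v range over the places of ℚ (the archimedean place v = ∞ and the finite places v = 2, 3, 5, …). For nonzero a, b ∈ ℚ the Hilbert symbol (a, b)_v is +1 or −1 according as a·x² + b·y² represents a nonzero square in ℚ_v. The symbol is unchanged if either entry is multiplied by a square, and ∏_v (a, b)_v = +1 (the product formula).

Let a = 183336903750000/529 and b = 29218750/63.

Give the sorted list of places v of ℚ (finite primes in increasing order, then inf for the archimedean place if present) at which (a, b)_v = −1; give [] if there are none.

[]

Mod squares: a ≡ 15015, b ≡ 13090. Check v ∈ {∞, 2, 3, 5, 7, 11, 13, 17, 23}.
v=7: a=7^1·(≡3), b=7^-1·(≡4) mod 7; (3|7)=-1, (4|7)=+1; (−1)^{1·-1·3}·(-1)^-1·(+1)^1 = +1.
v=3: a=3^1·(≡1), b=3^-2·(≡1) mod 3; (1|3)=+1, (1|3)=+1; (−1)^{1·-2·1}·(+1)^-2·(+1)^1 = +1.
v=23: a=23^-2·(≡20), b=23^0·(≡6) mod 23; (20|23)=-1, (6|23)=+1; (−1)^{-2·0·11}·(-1)^0·(+1)^-2 = +1.
v=17: a=17^2·(≡4), b=17^1·(≡7) mod 17; (4|17)=+1, (7|17)=-1; (−1)^{2·1·8}·(+1)^1·(-1)^2 = +1.
v=2: v_2(a)=4, v_2(b)=1; units ≡ 7, 1 (mod 8); ε·ε+αω+βω = 1·0+4·0+1·0 ≡ 0  ⇒  (a,b)_2 = +1.
v=11: a=11^1·(≡3), b=11^1·(≡10) mod 11; (3|11)=+1, (10|11)=-1; (−1)^{1·1·5}·(+1)^1·(-1)^1 = +1.
v=∞: 15015 > 0 and 13090 > 0  ⇒  (a,b)_∞ = +1.
v=5: a=5^7·(≡2), b=5^7·(≡3) mod 5; (2|5)=-1, (3|5)=-1; (−1)^{7·7·2}·(-1)^7·(-1)^7 = +1.
v=13: a=13^3·(≡2), b=13^0·(≡12) mod 13; (2|13)=-1, (12|13)=+1; (−1)^{3·0·6}·(-1)^0·(+1)^3 = +1.
Ram(a, b) = ∅: the form 15015·x² + 13090·y² − z² is isotropic over every ℚ_v, so by Hasse–Minkowski it is isotropic over ℚ.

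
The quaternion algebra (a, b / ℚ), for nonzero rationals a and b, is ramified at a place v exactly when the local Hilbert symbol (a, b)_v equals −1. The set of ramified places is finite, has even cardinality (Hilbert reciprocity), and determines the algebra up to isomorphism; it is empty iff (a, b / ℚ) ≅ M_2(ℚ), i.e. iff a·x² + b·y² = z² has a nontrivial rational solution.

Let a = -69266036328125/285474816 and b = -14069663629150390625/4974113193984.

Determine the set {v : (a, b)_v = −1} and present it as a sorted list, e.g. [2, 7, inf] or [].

[2, 13, 23, inf]

(a, b) ≡ (-437, -5681) mod (ℚ^×)²; places V = {2, 3, 5, 7, 11, 13, 19, 23, ∞}.
(a,b)_7: α=4, u≡4; β=4, v≡3 (mod 7); (4|7)=+1, (3|7)=-1; sign (−1)^0·+1^4·-1^4 = +1.
(a,b)_11: α=-2, u≡9; β=-4, v≡2 (mod 11); (9|11)=+1, (2|11)=-1; sign (−1)^0·+1^-4·-1^-2 = +1.
(a,b)_19: α=1, u≡12; β=1, v≡9 (mod 19); (12|19)=-1, (9|19)=+1; sign (−1)^1·-1^1·+1^1 = +1.
(a,b)_23: α=1, u≡16; β=1, v≡13 (mod 23); (16|23)=+1, (13|23)=+1; sign (−1)^1·+1^1·+1^1 = -1.
(a,b)_3: α=-2, u≡1; β=-4, v≡1 (mod 3); (1|3)=+1, (1|3)=+1; sign (−1)^0·+1^-4·+1^-2 = +1.
(a,b)_13: α=2, u≡2; β=3, v≡6 (mod 13); (2|13)=-1, (6|13)=-1; sign (−1)^0·-1^3·-1^2 = -1.
(a,b)_2: α=-18, β=-22; u≡3, v≡7 (mod 8); ε(u)ε(v)=1·1, αω(v)=-18·0, βω(u)=-22·1; sum ≡ 1  ⇒  -1.
(a,b)_5: α=8, u≡2; β=14, v≡4 (mod 5); (2|5)=-1, (4|5)=+1; sign (−1)^0·-1^14·+1^8 = +1.
(a,b)_∞: sgn(-437)=−, sgn(-5681)=−, so -1.
(-437, -5681 / ℚ) ramifies at {2, 13, 23, ∞}: a division algebra.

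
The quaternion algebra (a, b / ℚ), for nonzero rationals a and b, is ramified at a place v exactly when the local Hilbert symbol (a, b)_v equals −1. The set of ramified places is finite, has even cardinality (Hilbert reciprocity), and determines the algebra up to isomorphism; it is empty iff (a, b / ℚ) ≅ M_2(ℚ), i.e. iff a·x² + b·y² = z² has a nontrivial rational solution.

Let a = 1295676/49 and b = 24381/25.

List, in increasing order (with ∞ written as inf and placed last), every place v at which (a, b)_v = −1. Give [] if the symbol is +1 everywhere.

Mod squares: a ≡ 3999, b ≡ 301. Check v ∈ {∞, 2, 3, 5, 7, 31, 43}.
v=3: a=3^5·(≡1), b=3^4·(≡1) mod 3; (1|3)=+1, (1|3)=+1; (−1)^{5·4·1}·(+1)^4·(+1)^5 = +1.
v=31: a=31^1·(≡28), b=31^0·(≡13) mod 31; (28|31)=+1, (13|31)=-1; (−1)^{1·0·15}·(+1)^0·(-1)^1 = -1.
v=43: a=43^1·(≡34), b=43^1·(≡33) mod 43; (34|43)=-1, (33|43)=-1; (−1)^{1·1·21}·(-1)^1·(-1)^1 = -1.
v=2: v_2(a)=2, v_2(b)=0; units ≡ 7, 5 (mod 8); ε·ε+αω+βω = 1·0+2·1+0·0 ≡ 0  ⇒  (a,b)_2 = +1.
v=5: a=5^0·(≡4), b=5^-2·(≡1) mod 5; (4|5)=+1, (1|5)=+1; (−1)^{0·-2·2}·(+1)^-2·(+1)^0 = +1.
v=∞: 3999 > 0 and 301 > 0  ⇒  (a,b)_∞ = +1.
v=7: a=7^-2·(≡4), b=7^1·(≡1) mod 7; (4|7)=+1, (1|7)=+1; (−1)^{-2·1·3}·(+1)^1·(+1)^-2 = +1.
Ram(3999, 301) = {31, 43}; no ℚ_31-point on the conic.

[31, 43]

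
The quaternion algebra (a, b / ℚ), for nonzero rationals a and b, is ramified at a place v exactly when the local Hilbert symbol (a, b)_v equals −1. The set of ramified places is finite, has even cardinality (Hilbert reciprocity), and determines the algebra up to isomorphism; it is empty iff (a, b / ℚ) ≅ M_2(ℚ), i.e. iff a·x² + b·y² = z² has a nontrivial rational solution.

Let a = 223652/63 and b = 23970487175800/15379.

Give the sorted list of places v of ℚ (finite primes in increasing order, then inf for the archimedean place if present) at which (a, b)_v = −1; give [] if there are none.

(a, b) ≡ (391391, 1179178) mod (ℚ^×)²; places V = {2, 3, 5, 7, 11, 13, 17, 19, 23, 31, ∞}.
(a,b)_3: α=-2, u≡2; β=0, v≡1 (mod 3); (2|3)=-1, (1|3)=+1; sign (−1)^0·-1^0·+1^-2 = +1.
(a,b)_2: α=2, β=3; u≡7, v≡5 (mod 8); ε(u)ε(v)=1·0, αω(v)=2·1, βω(u)=3·0; sum ≡ 0  ⇒  +1.
(a,b)_23: α=1, u≡20; β=2, v≡11 (mod 23); (20|23)=-1, (11|23)=-1; sign (−1)^0·-1^2·-1^1 = -1.
(a,b)_5: α=0, u≡4; β=2, v≡3 (mod 5); (4|5)=+1, (3|5)=-1; sign (−1)^0·+1^2·-1^0 = +1.
(a,b)_31: α=0, u≡18; β=1, v≡8 (mod 31); (18|31)=+1, (8|31)=+1; sign (−1)^0·+1^1·+1^0 = +1.
(a,b)_19: α=0, u≡10; β=1, v≡10 (mod 19); (10|19)=-1, (10|19)=-1; sign (−1)^0·-1^1·-1^0 = -1.
(a,b)_∞: sgn(391391)=+, sgn(1179178)=+, so +1.
(a,b)_11: α=1, u≡6; β=3, v≡3 (mod 11); (6|11)=-1, (3|11)=+1; sign (−1)^1·-1^3·+1^1 = +1.
(a,b)_7: α=-1, u≡1; β=-1, v≡3 (mod 7); (1|7)=+1, (3|7)=-1; sign (−1)^1·+1^-1·-1^-1 = +1.
(a,b)_13: α=1, u≡4; β=-3, v≡5 (mod 13); (4|13)=+1, (5|13)=-1; sign (−1)^0·+1^-3·-1^1 = -1.
(a,b)_17: α=1, u≡14; β=2, v≡11 (mod 17); (14|17)=-1, (11|17)=-1; sign (−1)^0·-1^2·-1^1 = -1.
(391391, 1179178 / ℚ) ramifies at {13, 17, 19, 23}: a division algebra.

[13, 17, 19, 23]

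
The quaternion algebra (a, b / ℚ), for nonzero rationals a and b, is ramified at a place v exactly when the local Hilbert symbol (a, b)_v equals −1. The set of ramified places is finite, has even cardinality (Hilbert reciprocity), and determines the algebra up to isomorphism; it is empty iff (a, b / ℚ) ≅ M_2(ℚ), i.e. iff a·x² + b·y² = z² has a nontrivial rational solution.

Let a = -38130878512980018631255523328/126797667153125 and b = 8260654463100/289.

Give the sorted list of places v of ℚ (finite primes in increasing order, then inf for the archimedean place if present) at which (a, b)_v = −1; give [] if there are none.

[3, 29]

(a, b) ≡ (-86710, 39) mod (ℚ^×)²; places V = {2, 3, 5, 13, 17, 19, 23, 29, 41, ∞}.
(a,b)_29: α=3, u≡11; β=2, v≡3 (mod 29); (11|29)=-1, (3|29)=-1; sign (−1)^0·-1^2·-1^3 = -1.
(a,b)_∞: sgn(-86710)=−, sgn(39)=+, so +1.
(a,b)_5: α=-5, u≡3; β=2, v≡1 (mod 5); (3|5)=-1, (1|5)=+1; sign (−1)^0·-1^2·+1^-5 = +1.
(a,b)_41: α=-2, u≡2; β=0, v≡16 (mod 41); (2|41)=+1, (16|41)=+1; sign (−1)^0·+1^0·+1^-2 = +1.
(a,b)_2: α=27, β=2; u≡5, v≡7 (mod 8); ε(u)ε(v)=0·1, αω(v)=27·0, βω(u)=2·1; sum ≡ 0  ⇒  +1.
(a,b)_23: α=7, u≡18; β=4, v≡2 (mod 23); (18|23)=+1, (2|23)=+1; sign (−1)^0·+1^4·+1^7 = +1.
(a,b)_3: α=6, u≡2; β=3, v≡1 (mod 3); (2|3)=-1, (1|3)=+1; sign (−1)^0·-1^3·+1^6 = -1.
(a,b)_17: α=-6, u≡14; β=-2, v≡10 (mod 17); (14|17)=-1, (10|17)=-1; sign (−1)^0·-1^-2·-1^-6 = +1.
(a,b)_19: α=2, u≡1; β=0, v≡17 (mod 19); (1|19)=+1, (17|19)=+1; sign (−1)^0·+1^0·+1^2 = +1.
(a,b)_13: α=1, u≡12; β=1, v≡3 (mod 13); (12|13)=+1, (3|13)=+1; sign (−1)^0·+1^1·+1^1 = +1.
|Ram(-86710, 39)| = 2, even; anisotropic at {3, 29}.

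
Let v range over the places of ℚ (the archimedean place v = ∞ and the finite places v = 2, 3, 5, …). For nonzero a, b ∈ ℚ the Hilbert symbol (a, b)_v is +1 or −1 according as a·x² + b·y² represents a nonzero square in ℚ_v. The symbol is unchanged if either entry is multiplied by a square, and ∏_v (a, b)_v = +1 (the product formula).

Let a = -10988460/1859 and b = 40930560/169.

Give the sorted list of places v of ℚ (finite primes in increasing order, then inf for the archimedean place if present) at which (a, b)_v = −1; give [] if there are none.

(a, b) ≡ (-373065, 17765) mod (ℚ^×)²; places V = {2, 3, 5, 7, 11, 13, 17, 19, ∞}.
(a,b)_19: α=1, u≡6; β=1, v≡9 (mod 19); (6|19)=+1, (9|19)=+1; sign (−1)^1·+1^1·+1^1 = -1.
(a,b)_5: α=1, u≡2; β=1, v≡3 (mod 5); (2|5)=-1, (3|5)=-1; sign (−1)^0·-1^1·-1^1 = +1.
(a,b)_2: α=2, β=8; u≡7, v≡5 (mod 8); ε(u)ε(v)=1·0, αω(v)=2·1, βω(u)=8·0; sum ≡ 0  ⇒  +1.
(a,b)_3: α=5, u≡1; β=2, v≡2 (mod 3); (1|3)=+1, (2|3)=-1; sign (−1)^0·+1^2·-1^5 = -1.
(a,b)_7: α=1, u≡3; β=0, v≡6 (mod 7); (3|7)=-1, (6|7)=-1; sign (−1)^0·-1^0·-1^1 = -1.
(a,b)_13: α=-2, u≡1; β=-2, v≡8 (mod 13); (1|13)=+1, (8|13)=-1; sign (−1)^0·+1^-2·-1^-2 = +1.
(a,b)_17: α=1, u≡16; β=1, v≡13 (mod 17); (16|17)=+1, (13|17)=+1; sign (−1)^0·+1^1·+1^1 = +1.
(a,b)_11: α=-1, u≡3; β=1, v≡3 (mod 11); (3|11)=+1, (3|11)=+1; sign (−1)^1·+1^1·+1^-1 = -1.
(a,b)_∞: sgn(-373065)=−, sgn(17765)=+, so +1.
(-373065, 17765 / ℚ) ramifies at {3, 7, 11, 19}: a division algebra.

[3, 7, 11, 19]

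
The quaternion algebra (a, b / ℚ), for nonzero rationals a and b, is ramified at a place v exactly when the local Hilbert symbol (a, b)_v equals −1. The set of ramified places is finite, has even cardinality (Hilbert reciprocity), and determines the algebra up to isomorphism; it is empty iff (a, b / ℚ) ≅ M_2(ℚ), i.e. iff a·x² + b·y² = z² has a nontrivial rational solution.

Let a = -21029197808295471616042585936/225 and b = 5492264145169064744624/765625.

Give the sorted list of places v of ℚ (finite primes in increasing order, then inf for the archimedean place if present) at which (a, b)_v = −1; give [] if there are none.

[2, 11, 17, 29]

Mod squares: a ≡ -20604181, b ≡ 220748888960171. Check v ∈ {∞, 2, 3, 5, 7, 11, 13, 17, 19, 23, 29, 31, 41, 43, 47, 53}.
v=29: a=29^3·(≡17), b=29^3·(≡22) mod 29; (17|29)=-1, (22|29)=+1; (−1)^{3·3·14}·(-1)^3·(+1)^3 = -1.
v=43: a=43^1·(≡23), b=43^3·(≡42) mod 43; (23|43)=+1, (42|43)=-1; (−1)^{1·3·21}·(+1)^3·(-1)^1 = +1.
v=7: a=7^0·(≡2), b=7^-2·(≡3) mod 7; (2|7)=+1, (3|7)=-1; (−1)^{0·-2·3}·(+1)^-2·(-1)^0 = +1.
v=3: a=3^-2·(≡2), b=3^0·(≡2) mod 3; (2|3)=-1, (2|3)=-1; (−1)^{-2·0·1}·(-1)^0·(-1)^-2 = +1.
v=23: a=23^4·(≡16), b=23^1·(≡18) mod 23; (16|23)=+1, (18|23)=+1; (−1)^{4·1·11}·(+1)^1·(+1)^4 = +1.
v=5: a=5^-2·(≡1), b=5^-6·(≡1) mod 5; (1|5)=+1, (1|5)=+1; (−1)^{-2·-6·2}·(+1)^-6·(+1)^-2 = +1.
v=13: a=13^1·(≡12), b=13^1·(≡4) mod 13; (12|13)=+1, (4|13)=+1; (−1)^{1·1·6}·(+1)^1·(+1)^1 = +1.
v=11: a=11^2·(≡10), b=11^1·(≡10) mod 11; (10|11)=-1, (10|11)=-1; (−1)^{2·1·5}·(-1)^1·(-1)^2 = -1.
v=53: a=53^2·(≡52), b=53^1·(≡5) mod 53; (52|53)=+1, (5|53)=-1; (−1)^{2·1·26}·(+1)^1·(-1)^2 = +1.
v=2: v_2(a)=4, v_2(b)=4; units ≡ 3, 3 (mod 8); ε·ε+αω+βω = 1·1+4·1+4·1 ≡ 1  ⇒  (a,b)_2 = -1.
v=17: a=17^0·(≡6), b=17^1·(≡3) mod 17; (6|17)=-1, (3|17)=-1; (−1)^{0·1·8}·(-1)^1·(-1)^0 = -1.
v=47: a=47^2·(≡7), b=47^1·(≡13) mod 47; (7|47)=+1, (13|47)=-1; (−1)^{2·1·23}·(+1)^1·(-1)^2 = +1.
v=31: a=31^1·(≡4), b=31^1·(≡12) mod 31; (4|31)=+1, (12|31)=-1; (−1)^{1·1·15}·(+1)^1·(-1)^1 = +1.
v=∞: -20604181 < 0 and 220748888960171 > 0  ⇒  (a,b)_∞ = +1.
v=41: a=41^1·(≡40), b=41^1·(≡37) mod 41; (40|41)=+1, (37|41)=+1; (−1)^{1·1·20}·(+1)^1·(+1)^1 = +1.
v=19: a=19^2·(≡10), b=19^0·(≡10) mod 19; (10|19)=-1, (10|19)=-1; (−1)^{2·0·9}·(-1)^0·(-1)^2 = +1.
(-20604181, 220748888960171 / ℚ) ramifies at {2, 11, 17, 29}: a division algebra.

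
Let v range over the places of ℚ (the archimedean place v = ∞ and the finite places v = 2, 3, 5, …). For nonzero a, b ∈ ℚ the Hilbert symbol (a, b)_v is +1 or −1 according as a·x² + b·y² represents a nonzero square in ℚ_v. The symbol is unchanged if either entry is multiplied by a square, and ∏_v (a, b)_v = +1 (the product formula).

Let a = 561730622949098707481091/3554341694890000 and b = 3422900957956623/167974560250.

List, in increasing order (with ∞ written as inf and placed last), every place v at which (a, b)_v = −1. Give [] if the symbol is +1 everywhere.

[11, 13]

(a, b) ≡ (11, 1430) mod (ℚ^×)²; places V = {2, 3, 5, 7, 11, 13, 17, 19, 23, ∞}.
(a,b)_5: α=-4, u≡4; β=-3, v≡4 (mod 5); (4|5)=+1, (4|5)=+1; sign (−1)^0·+1^-3·+1^-4 = +1.
(a,b)_17: α=6, u≡14; β=4, v≡16 (mod 17); (14|17)=-1, (16|17)=+1; sign (−1)^0·-1^4·+1^6 = +1.
(a,b)_∞: sgn(11)=+, sgn(1430)=+, so +1.
(a,b)_3: α=8, u≡2; β=8, v≡2 (mod 3); (2|3)=-1, (2|3)=-1; sign (−1)^0·-1^8·-1^8 = +1.
(a,b)_7: α=-4, u≡2; β=-4, v≡1 (mod 7); (2|7)=+1, (1|7)=+1; sign (−1)^0·+1^-4·+1^-4 = +1.
(a,b)_2: α=-4, β=-1; u≡3, v≡3 (mod 8); ε(u)ε(v)=1·1, αω(v)=-4·1, βω(u)=-1·1; sum ≡ 0  ⇒  +1.
(a,b)_13: α=2, u≡8; β=1, v≡11 (mod 13); (8|13)=-1, (11|13)=-1; sign (−1)^0·-1^1·-1^2 = -1.
(a,b)_23: α=-6, u≡15; β=-4, v≡13 (mod 23); (15|23)=-1, (13|23)=+1; sign (−1)^0·-1^-4·+1^-6 = +1.
(a,b)_19: α=4, u≡16; β=2, v≡6 (mod 19); (16|19)=+1, (6|19)=+1; sign (−1)^0·+1^2·+1^4 = +1.
(a,b)_11: α=5, u≡5; β=3, v≡9 (mod 11); (5|11)=+1, (9|11)=+1; sign (−1)^1·+1^3·+1^5 = -1.
(11, 1430 / ℚ) ramifies at {11, 13}: a division algebra.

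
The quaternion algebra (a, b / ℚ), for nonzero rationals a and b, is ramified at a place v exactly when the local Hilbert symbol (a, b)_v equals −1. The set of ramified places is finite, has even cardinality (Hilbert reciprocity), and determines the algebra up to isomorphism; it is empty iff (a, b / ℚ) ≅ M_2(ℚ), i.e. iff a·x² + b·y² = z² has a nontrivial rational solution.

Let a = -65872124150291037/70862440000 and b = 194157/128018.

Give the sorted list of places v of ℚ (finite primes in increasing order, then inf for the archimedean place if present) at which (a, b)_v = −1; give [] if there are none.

Mod squares: a ≡ -2397, b ≡ 4794. Check v ∈ {∞, 2, 3, 5, 11, 17, 23, 47}.
v=2: v_2(a)=-6, v_2(b)=-1; units ≡ 3, 5 (mod 8); ε·ε+αω+βω = 1·0+-6·1+-1·1 ≡ 1  ⇒  (a,b)_2 = -1.
v=5: a=5^-4·(≡2), b=5^0·(≡4) mod 5; (2|5)=-1, (4|5)=+1; (−1)^{-4·0·2}·(-1)^0·(+1)^-4 = +1.
v=17: a=17^3·(≡10), b=17^1·(≡6) mod 17; (10|17)=-1, (6|17)=-1; (−1)^{3·1·8}·(-1)^1·(-1)^3 = +1.
v=47: a=47^3·(≡33), b=47^1·(≡24) mod 47; (33|47)=-1, (24|47)=+1; (−1)^{3·1·23}·(-1)^1·(+1)^3 = +1.
v=11: a=11^-6·(≡1), b=11^-2·(≡9) mod 11; (1|11)=+1, (9|11)=+1; (−1)^{-6·-2·5}·(+1)^-2·(+1)^-6 = +1.
v=3: a=3^17·(≡2), b=3^5·(≡2) mod 3; (2|3)=-1, (2|3)=-1; (−1)^{17·5·1}·(-1)^5·(-1)^17 = -1.
v=23: a=23^0·(≡13), b=23^-2·(≡5) mod 23; (13|23)=+1, (5|23)=-1; (−1)^{0·-2·11}·(+1)^-2·(-1)^0 = +1.
v=∞: -2397 < 0 and 4794 > 0  ⇒  (a,b)_∞ = +1.
|Ram(-2397, 4794)| = 2, even; anisotropic at {2, 3}.

[2, 3]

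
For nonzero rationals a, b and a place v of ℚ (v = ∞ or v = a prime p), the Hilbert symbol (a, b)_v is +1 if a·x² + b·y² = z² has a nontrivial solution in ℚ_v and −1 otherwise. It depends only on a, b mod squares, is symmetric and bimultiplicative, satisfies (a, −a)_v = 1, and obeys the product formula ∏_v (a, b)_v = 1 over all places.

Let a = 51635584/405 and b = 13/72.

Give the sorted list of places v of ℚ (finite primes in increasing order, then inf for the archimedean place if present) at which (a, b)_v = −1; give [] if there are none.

(a, b) ≡ (23870, 26) mod (ℚ^×)²; places V = {2, 3, 5, 7, 11, 13, 31, ∞}.
(a,b)_3: α=-4, u≡2; β=-2, v≡2 (mod 3); (2|3)=-1, (2|3)=-1; sign (−1)^0·-1^-2·-1^-4 = +1.
(a,b)_2: α=7, β=-3; u≡7, v≡5 (mod 8); ε(u)ε(v)=1·0, αω(v)=7·1, βω(u)=-3·0; sum ≡ 1  ⇒  -1.
(a,b)_5: α=-1, u≡4; β=0, v≡4 (mod 5); (4|5)=+1, (4|5)=+1; sign (−1)^0·+1^0·+1^-1 = +1.
(a,b)_13: α=2, u≡5; β=1, v≡2 (mod 13); (5|13)=-1, (2|13)=-1; sign (−1)^0·-1^1·-1^2 = -1.
(a,b)_11: α=1, u≡9; β=0, v≡4 (mod 11); (9|11)=+1, (4|11)=+1; sign (−1)^0·+1^0·+1^1 = +1.
(a,b)_31: α=1, u≡17; β=0, v≡23 (mod 31); (17|31)=-1, (23|31)=-1; sign (−1)^0·-1^0·-1^1 = -1.
(a,b)_7: α=1, u≡4; β=0, v≡3 (mod 7); (4|7)=+1, (3|7)=-1; sign (−1)^0·+1^0·-1^1 = -1.
(a,b)_∞: sgn(23870)=+, sgn(26)=+, so +1.
|Ram(23870, 26)| = 4, even; anisotropic at {2, 7, 13, 31}.

[2, 7, 13, 31]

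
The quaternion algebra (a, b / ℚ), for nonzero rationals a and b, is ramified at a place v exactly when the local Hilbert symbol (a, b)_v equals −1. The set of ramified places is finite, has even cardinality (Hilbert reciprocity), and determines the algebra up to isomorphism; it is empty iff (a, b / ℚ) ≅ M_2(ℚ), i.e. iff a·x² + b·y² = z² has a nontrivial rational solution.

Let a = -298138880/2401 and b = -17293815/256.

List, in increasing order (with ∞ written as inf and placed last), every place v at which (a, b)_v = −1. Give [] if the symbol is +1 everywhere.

(a, b) ≡ (-1164605, -39215) mod (ℚ^×)²; places V = {2, 3, 5, 7, 11, 13, 19, 23, 31, 41, ∞}.
(a,b)_7: α=-4, u≡3; β=2, v≡3 (mod 7); (3|7)=-1, (3|7)=-1; sign (−1)^0·-1^2·-1^-4 = +1.
(a,b)_5: α=1, u≡4; β=1, v≡2 (mod 5); (4|5)=+1, (2|5)=-1; sign (−1)^0·+1^1·-1^1 = -1.
(a,b)_23: α=1, u≡19; β=1, v≡19 (mod 23); (19|23)=-1, (19|23)=-1; sign (−1)^1·-1^1·-1^1 = -1.
(a,b)_31: α=0, u≡15; β=1, v≡13 (mod 31); (15|31)=-1, (13|31)=-1; sign (−1)^0·-1^1·-1^0 = -1.
(a,b)_41: α=1, u≡32; β=0, v≡19 (mod 41); (32|41)=+1, (19|41)=-1; sign (−1)^0·+1^0·-1^1 = -1.
(a,b)_∞: sgn(-1164605)=−, sgn(-39215)=−, so -1.
(a,b)_3: α=0, u≡1; β=2, v≡1 (mod 3); (1|3)=+1, (1|3)=+1; sign (−1)^0·+1^2·+1^0 = +1.
(a,b)_2: α=8, β=-8; u≡3, v≡1 (mod 8); ε(u)ε(v)=1·0, αω(v)=8·0, βω(u)=-8·1; sum ≡ 0  ⇒  +1.
(a,b)_19: α=1, u≡15; β=0, v≡11 (mod 19); (15|19)=-1, (11|19)=+1; sign (−1)^0·-1^0·+1^1 = +1.
(a,b)_11: α=0, u≡9; β=1, v≡7 (mod 11); (9|11)=+1, (7|11)=-1; sign (−1)^0·+1^1·-1^0 = +1.
(a,b)_13: α=1, u≡11; β=0, v≡8 (mod 13); (11|13)=-1, (8|13)=-1; sign (−1)^0·-1^0·-1^1 = -1.
|Ram(-1164605, -39215)| = 6, even; anisotropic at {5, 13, 23, 31, 41, ∞}.

[5, 13, 23, 31, 41, inf]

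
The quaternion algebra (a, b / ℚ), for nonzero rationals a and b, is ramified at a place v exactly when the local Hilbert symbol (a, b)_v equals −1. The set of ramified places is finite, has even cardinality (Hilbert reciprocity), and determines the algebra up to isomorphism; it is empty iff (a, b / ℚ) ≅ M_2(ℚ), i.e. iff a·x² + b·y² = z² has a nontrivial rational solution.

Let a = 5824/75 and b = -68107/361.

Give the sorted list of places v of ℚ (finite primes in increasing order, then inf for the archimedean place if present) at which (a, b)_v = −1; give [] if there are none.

[3, 7]

(a, b) ≡ (273, -403) mod (ℚ^×)²; places V = {2, 3, 5, 7, 13, 19, 31, ∞}.
(a,b)_∞: sgn(273)=+, sgn(-403)=−, so +1.
(a,b)_31: α=0, u≡14; β=1, v≡25 (mod 31); (14|31)=+1, (25|31)=+1; sign (−1)^0·+1^1·+1^0 = +1.
(a,b)_5: α=-2, u≡3; β=0, v≡3 (mod 5); (3|5)=-1, (3|5)=-1; sign (−1)^0·-1^0·-1^-2 = +1.
(a,b)_13: α=1, u≡11; β=3, v≡6 (mod 13); (11|13)=-1, (6|13)=-1; sign (−1)^0·-1^3·-1^1 = +1.
(a,b)_2: α=6, β=0; u≡1, v≡5 (mod 8); ε(u)ε(v)=0·0, αω(v)=6·1, βω(u)=0·0; sum ≡ 0  ⇒  +1.
(a,b)_19: α=0, u≡9; β=-2, v≡8 (mod 19); (9|19)=+1, (8|19)=-1; sign (−1)^0·+1^-2·-1^0 = +1.
(a,b)_3: α=-1, u≡1; β=0, v≡2 (mod 3); (1|3)=+1, (2|3)=-1; sign (−1)^0·+1^0·-1^-1 = -1.
(a,b)_7: α=1, u≡4; β=0, v≡6 (mod 7); (4|7)=+1, (6|7)=-1; sign (−1)^0·+1^0·-1^1 = -1.
Ram(273, -403) = {3, 7}; no ℚ_3-point on the conic.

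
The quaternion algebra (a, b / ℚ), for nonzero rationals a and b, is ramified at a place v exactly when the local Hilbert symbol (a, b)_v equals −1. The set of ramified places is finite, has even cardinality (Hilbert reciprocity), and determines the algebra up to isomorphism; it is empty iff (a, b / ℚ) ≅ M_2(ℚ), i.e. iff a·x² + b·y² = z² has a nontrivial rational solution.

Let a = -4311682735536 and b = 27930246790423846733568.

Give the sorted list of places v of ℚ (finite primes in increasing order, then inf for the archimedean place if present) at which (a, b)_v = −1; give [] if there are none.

(a, b) ≡ (-11, 527) mod (ℚ^×)²; places V = {2, 3, 11, 17, 19, 31, ∞}.
(a,b)_19: α=0, u≡12; β=2, v≡13 (mod 19); (12|19)=-1, (13|19)=-1; sign (−1)^0·-1^2·-1^0 = +1.
(a,b)_∞: sgn(-11)=−, sgn(527)=+, so +1.
(a,b)_2: α=4, β=8; u≡5, v≡7 (mod 8); ε(u)ε(v)=0·1, αω(v)=4·0, βω(u)=8·1; sum ≡ 0  ⇒  +1.
(a,b)_11: α=3, u≡7; β=2, v≡7 (mod 11); (7|11)=-1, (7|11)=-1; sign (−1)^0·-1^2·-1^3 = -1.
(a,b)_3: α=6, u≡1; β=10, v≡2 (mod 3); (1|3)=+1, (2|3)=-1; sign (−1)^0·+1^10·-1^6 = +1.
(a,b)_17: α=2, u≡12; β=5, v≡6 (mod 17); (12|17)=-1, (6|17)=-1; sign (−1)^0·-1^5·-1^2 = -1.
(a,b)_31: α=2, u≡5; β=3, v≡15 (mod 31); (5|31)=+1, (15|31)=-1; sign (−1)^0·+1^3·-1^2 = +1.
|Ram(-11, 527)| = 2, even; anisotropic at {11, 17}.

[11, 17]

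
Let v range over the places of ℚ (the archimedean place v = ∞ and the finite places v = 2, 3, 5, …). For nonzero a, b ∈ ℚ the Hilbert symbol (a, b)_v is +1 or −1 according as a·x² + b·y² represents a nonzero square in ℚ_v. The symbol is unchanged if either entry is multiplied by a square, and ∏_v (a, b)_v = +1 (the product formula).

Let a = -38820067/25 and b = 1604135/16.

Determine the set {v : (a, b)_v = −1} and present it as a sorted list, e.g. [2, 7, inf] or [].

(a, b) ≡ (-320827, 1604135) mod (ℚ^×)²; places V = {2, 5, 11, 13, 23, 29, 37, ∞}.
(a,b)_2: α=0, β=-4; u≡5, v≡7 (mod 8); ε(u)ε(v)=0·1, αω(v)=0·0, βω(u)=-4·1; sum ≡ 0  ⇒  +1.
(a,b)_37: α=1, u≡17; β=1, v≡11 (mod 37); (17|37)=-1, (11|37)=+1; sign (−1)^0·-1^1·+1^1 = -1.
(a,b)_11: α=2, u≡7; β=0, v≡1 (mod 11); (7|11)=-1, (1|11)=+1; sign (−1)^0·-1^0·+1^2 = +1.
(a,b)_23: α=1, u≡13; β=1, v≡2 (mod 23); (13|23)=+1, (2|23)=+1; sign (−1)^1·+1^1·+1^1 = -1.
(a,b)_13: α=1, u≡7; β=1, v≡4 (mod 13); (7|13)=-1, (4|13)=+1; sign (−1)^0·-1^1·+1^1 = -1.
(a,b)_5: α=-2, u≡3; β=1, v≡2 (mod 5); (3|5)=-1, (2|5)=-1; sign (−1)^0·-1^1·-1^-2 = -1.
(a,b)_29: α=1, u≡3; β=1, v≡8 (mod 29); (3|29)=-1, (8|29)=-1; sign (−1)^0·-1^1·-1^1 = +1.
(a,b)_∞: sgn(-320827)=−, sgn(1604135)=+, so +1.
|Ram(-320827, 1604135)| = 4, even; anisotropic at {5, 13, 23, 37}.

[5, 13, 23, 37]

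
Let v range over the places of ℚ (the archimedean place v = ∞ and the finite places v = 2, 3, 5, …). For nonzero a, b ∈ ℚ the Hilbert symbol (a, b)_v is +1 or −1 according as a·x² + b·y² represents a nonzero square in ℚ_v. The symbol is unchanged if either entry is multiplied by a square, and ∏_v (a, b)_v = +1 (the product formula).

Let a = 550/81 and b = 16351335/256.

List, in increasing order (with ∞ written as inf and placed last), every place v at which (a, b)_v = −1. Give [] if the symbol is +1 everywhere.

[2, 5]

(a, b) ≡ (22, 15015) mod (ℚ^×)²; places V = {2, 3, 5, 7, 11, 13, ∞}.
(a,b)_∞: sgn(22)=+, sgn(15015)=+, so +1.
(a,b)_3: α=-4, u≡1; β=3, v≡1 (mod 3); (1|3)=+1, (1|3)=+1; sign (−1)^0·+1^3·+1^-4 = +1.
(a,b)_2: α=1, β=-8; u≡3, v≡7 (mod 8); ε(u)ε(v)=1·1, αω(v)=1·0, βω(u)=-8·1; sum ≡ 1  ⇒  -1.
(a,b)_11: α=1, u≡7; β=3, v≡3 (mod 11); (7|11)=-1, (3|11)=+1; sign (−1)^1·-1^3·+1^1 = +1.
(a,b)_5: α=2, u≡2; β=1, v≡2 (mod 5); (2|5)=-1, (2|5)=-1; sign (−1)^0·-1^1·-1^2 = -1.
(a,b)_13: α=0, u≡10; β=1, v≡5 (mod 13); (10|13)=+1, (5|13)=-1; sign (−1)^0·+1^1·-1^0 = +1.
(a,b)_7: α=0, u≡1; β=1, v≡3 (mod 7); (1|7)=+1, (3|7)=-1; sign (−1)^0·+1^1·-1^0 = +1.
Ram(22, 15015) = {2, 5}; no ℚ_2-point on the conic.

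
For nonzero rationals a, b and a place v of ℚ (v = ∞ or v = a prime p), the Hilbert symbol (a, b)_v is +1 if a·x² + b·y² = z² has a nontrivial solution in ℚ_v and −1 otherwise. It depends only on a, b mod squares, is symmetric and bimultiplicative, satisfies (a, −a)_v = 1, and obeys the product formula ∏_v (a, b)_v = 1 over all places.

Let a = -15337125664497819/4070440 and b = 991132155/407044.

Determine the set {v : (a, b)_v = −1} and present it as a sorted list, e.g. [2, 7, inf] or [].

[2, 5, 7, 41]

(a, b) ≡ (-37310, 114595) mod (ℚ^×)²; places V = {2, 3, 5, 7, 11, 13, 29, 31, 41, 43, ∞}.
(a,b)_7: α=1, u≡2; β=0, v≡6 (mod 7); (2|7)=+1, (6|7)=-1; sign (−1)^0·+1^0·-1^1 = -1.
(a,b)_2: α=-3, β=-2; u≡1, v≡3 (mod 8); ε(u)ε(v)=0·1, αω(v)=-3·1, βω(u)=-2·0; sum ≡ 1  ⇒  -1.
(a,b)_5: α=-1, u≡2; β=1, v≡4 (mod 5); (2|5)=-1, (4|5)=+1; sign (−1)^0·-1^1·+1^-1 = -1.
(a,b)_31: α=2, u≡7; β=2, v≡10 (mod 31); (7|31)=+1, (10|31)=+1; sign (−1)^0·+1^2·+1^2 = +1.
(a,b)_∞: sgn(-37310)=−, sgn(114595)=+, so +1.
(a,b)_43: α=2, u≡38; β=1, v≡42 (mod 43); (38|43)=+1, (42|43)=-1; sign (−1)^0·+1^1·-1^2 = +1.
(a,b)_13: α=5, u≡10; β=1, v≡4 (mod 13); (10|13)=+1, (4|13)=+1; sign (−1)^0·+1^1·+1^5 = +1.
(a,b)_3: α=4, u≡1; β=2, v≡1 (mod 3); (1|3)=+1, (1|3)=+1; sign (−1)^0·+1^2·+1^4 = +1.
(a,b)_41: α=1, u≡5; β=1, v≡24 (mod 41); (5|41)=+1, (24|41)=-1; sign (−1)^0·+1^1·-1^1 = -1.
(a,b)_11: α=-2, u≡8; β=-2, v≡10 (mod 11); (8|11)=-1, (10|11)=-1; sign (−1)^0·-1^-2·-1^-2 = +1.
(a,b)_29: α=-2, u≡7; β=-2, v≡23 (mod 29); (7|29)=+1, (23|29)=+1; sign (−1)^0·+1^-2·+1^-2 = +1.
(-37310, 114595 / ℚ) ramifies at {2, 5, 7, 41}: a division algebra.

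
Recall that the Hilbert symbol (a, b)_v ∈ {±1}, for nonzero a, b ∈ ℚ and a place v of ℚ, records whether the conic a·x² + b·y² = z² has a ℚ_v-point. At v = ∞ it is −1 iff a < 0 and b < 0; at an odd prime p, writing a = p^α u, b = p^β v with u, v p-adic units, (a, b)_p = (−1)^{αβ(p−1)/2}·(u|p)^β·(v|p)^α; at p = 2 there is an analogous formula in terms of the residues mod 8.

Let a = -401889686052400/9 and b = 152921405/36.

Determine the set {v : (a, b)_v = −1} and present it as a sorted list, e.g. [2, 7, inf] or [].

(a, b) ≡ (-19, 8645) mod (ℚ^×)²; places V = {2, 3, 5, 7, 13, 19, ∞}.
(a,b)_19: α=5, u≡10; β=3, v≡15 (mod 19); (10|19)=-1, (15|19)=-1; sign (−1)^1·-1^3·-1^5 = -1.
(a,b)_13: α=2, u≡6; β=1, v≡7 (mod 13); (6|13)=-1, (7|13)=-1; sign (−1)^0·-1^1·-1^2 = -1.
(a,b)_3: α=-2, u≡2; β=-2, v≡2 (mod 3); (2|3)=-1, (2|3)=-1; sign (−1)^0·-1^-2·-1^-2 = +1.
(a,b)_7: α=4, u≡2; β=3, v≡5 (mod 7); (2|7)=+1, (5|7)=-1; sign (−1)^0·+1^3·-1^4 = +1.
(a,b)_5: α=2, u≡1; β=1, v≡1 (mod 5); (1|5)=+1, (1|5)=+1; sign (−1)^0·+1^1·+1^2 = +1.
(a,b)_2: α=4, β=-2; u≡5, v≡5 (mod 8); ε(u)ε(v)=0·0, αω(v)=4·1, βω(u)=-2·1; sum ≡ 0  ⇒  +1.
(a,b)_∞: sgn(-19)=−, sgn(8645)=+, so +1.
|Ram(-19, 8645)| = 2, even; anisotropic at {13, 19}.

[13, 19]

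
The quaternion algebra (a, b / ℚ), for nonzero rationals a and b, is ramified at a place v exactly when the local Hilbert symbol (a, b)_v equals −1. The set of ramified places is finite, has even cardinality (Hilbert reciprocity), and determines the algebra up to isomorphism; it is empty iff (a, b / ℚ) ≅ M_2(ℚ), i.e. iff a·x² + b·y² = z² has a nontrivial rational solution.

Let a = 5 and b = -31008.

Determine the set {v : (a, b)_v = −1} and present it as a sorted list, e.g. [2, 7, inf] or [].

[2, 3, 5, 17]

Mod squares: a ≡ 5, b ≡ -1938. Check v ∈ {∞, 2, 3, 5, 17, 19}.
v=19: a=19^0·(≡5), b=19^1·(≡2) mod 19; (5|19)=+1, (2|19)=-1; (−1)^{0·1·9}·(+1)^1·(-1)^0 = +1.
v=5: a=5^1·(≡1), b=5^0·(≡2) mod 5; (1|5)=+1, (2|5)=-1; (−1)^{1·0·2}·(+1)^0·(-1)^1 = -1.
v=17: a=17^0·(≡5), b=17^1·(≡12) mod 17; (5|17)=-1, (12|17)=-1; (−1)^{0·1·8}·(-1)^1·(-1)^0 = -1.
v=2: v_2(a)=0, v_2(b)=5; units ≡ 5, 7 (mod 8); ε·ε+αω+βω = 0·1+0·0+5·1 ≡ 1  ⇒  (a,b)_2 = -1.
v=∞: 5 > 0 and -1938 < 0  ⇒  (a,b)_∞ = +1.
v=3: a=3^0·(≡2), b=3^1·(≡2) mod 3; (2|3)=-1, (2|3)=-1; (−1)^{0·1·1}·(-1)^1·(-1)^0 = -1.
(5, -1938 / ℚ) ramifies at {2, 3, 5, 17}: a division algebra.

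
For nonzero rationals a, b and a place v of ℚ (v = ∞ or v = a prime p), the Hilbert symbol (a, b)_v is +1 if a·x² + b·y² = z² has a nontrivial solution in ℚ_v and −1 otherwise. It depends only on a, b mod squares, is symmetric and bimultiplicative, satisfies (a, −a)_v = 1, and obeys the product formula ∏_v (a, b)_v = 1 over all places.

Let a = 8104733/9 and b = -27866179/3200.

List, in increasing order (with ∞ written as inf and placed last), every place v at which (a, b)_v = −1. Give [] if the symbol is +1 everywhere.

[2, 13]

(a, b) ≡ (47957, -460598) mod (ℚ^×)²; places V = {2, 3, 5, 7, 11, 13, 17, 19, 23, 31, ∞}.
(a,b)_23: α=0, u≡12; β=1, v≡7 (mod 23); (12|23)=+1, (7|23)=-1; sign (−1)^0·+1^1·-1^0 = +1.
(a,b)_31: α=1, u≡16; β=1, v≡13 (mod 31); (16|31)=+1, (13|31)=-1; sign (−1)^1·+1^1·-1^1 = +1.
(a,b)_2: α=0, β=-7; u≡5, v≡5 (mod 8); ε(u)ε(v)=0·0, αω(v)=0·1, βω(u)=-7·1; sum ≡ 1  ⇒  -1.
(a,b)_11: α=0, u≡6; β=2, v≡3 (mod 11); (6|11)=-1, (3|11)=+1; sign (−1)^0·-1^2·+1^0 = +1.
(a,b)_7: α=1, u≡6; β=0, v≡2 (mod 7); (6|7)=-1, (2|7)=+1; sign (−1)^0·-1^0·+1^1 = +1.
(a,b)_17: α=1, u≡2; β=1, v≡1 (mod 17); (2|17)=+1, (1|17)=+1; sign (−1)^0·+1^1·+1^1 = +1.
(a,b)_3: α=-2, u≡2; β=0, v≡1 (mod 3); (2|3)=-1, (1|3)=+1; sign (−1)^0·-1^0·+1^-2 = +1.
(a,b)_13: α=3, u≡4; β=0, v≡5 (mod 13); (4|13)=+1, (5|13)=-1; sign (−1)^0·+1^0·-1^3 = -1.
(a,b)_∞: sgn(47957)=+, sgn(-460598)=−, so +1.
(a,b)_5: α=0, u≡2; β=-2, v≡2 (mod 5); (2|5)=-1, (2|5)=-1; sign (−1)^0·-1^-2·-1^0 = +1.
(a,b)_19: α=0, u≡4; β=1, v≡8 (mod 19); (4|19)=+1, (8|19)=-1; sign (−1)^0·+1^1·-1^0 = +1.
Ram(47957, -460598) = {2, 13}; no ℚ_2-point on the conic.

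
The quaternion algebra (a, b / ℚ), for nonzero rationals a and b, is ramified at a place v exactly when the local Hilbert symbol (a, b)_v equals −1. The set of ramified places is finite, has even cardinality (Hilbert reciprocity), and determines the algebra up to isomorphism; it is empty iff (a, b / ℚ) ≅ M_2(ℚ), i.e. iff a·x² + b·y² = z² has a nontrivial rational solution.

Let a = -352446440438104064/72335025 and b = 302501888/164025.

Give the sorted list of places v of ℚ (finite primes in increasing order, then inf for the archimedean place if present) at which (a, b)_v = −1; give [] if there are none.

[2, 17, 19, 29]

(a, b) ≡ (-986, 437) mod (ℚ^×)²; places V = {2, 3, 5, 7, 13, 17, 19, 23, 29, ∞}.
(a,b)_3: α=-10, u≡1; β=-8, v≡2 (mod 3); (1|3)=+1, (2|3)=-1; sign (−1)^0·+1^-8·-1^-10 = +1.
(a,b)_17: α=1, u≡10; β=0, v≡7 (mod 17); (10|17)=-1, (7|17)=-1; sign (−1)^0·-1^0·-1^1 = -1.
(a,b)_∞: sgn(-986)=−, sgn(437)=+, so +1.
(a,b)_29: α=1, u≡24; β=0, v≡17 (mod 29); (24|29)=+1, (17|29)=-1; sign (−1)^0·+1^0·-1^1 = -1.
(a,b)_13: α=4, u≡8; β=2, v≡2 (mod 13); (8|13)=-1, (2|13)=-1; sign (−1)^0·-1^2·-1^4 = +1.
(a,b)_5: α=-2, u≡1; β=-2, v≡3 (mod 5); (1|5)=+1, (3|5)=-1; sign (−1)^0·+1^-2·-1^-2 = +1.
(a,b)_7: α=-2, u≡2; β=0, v≡3 (mod 7); (2|7)=+1, (3|7)=-1; sign (−1)^0·+1^0·-1^-2 = +1.
(a,b)_2: α=17, β=12; u≡3, v≡5 (mod 8); ε(u)ε(v)=1·0, αω(v)=17·1, βω(u)=12·1; sum ≡ 1  ⇒  -1.
(a,b)_23: α=2, u≡1; β=1, v≡10 (mod 23); (1|23)=+1, (10|23)=-1; sign (−1)^0·+1^1·-1^2 = +1.
(a,b)_19: α=2, u≡15; β=1, v≡6 (mod 19); (15|19)=-1, (6|19)=+1; sign (−1)^0·-1^1·+1^2 = -1.
|Ram(-986, 437)| = 4, even; anisotropic at {2, 17, 19, 29}.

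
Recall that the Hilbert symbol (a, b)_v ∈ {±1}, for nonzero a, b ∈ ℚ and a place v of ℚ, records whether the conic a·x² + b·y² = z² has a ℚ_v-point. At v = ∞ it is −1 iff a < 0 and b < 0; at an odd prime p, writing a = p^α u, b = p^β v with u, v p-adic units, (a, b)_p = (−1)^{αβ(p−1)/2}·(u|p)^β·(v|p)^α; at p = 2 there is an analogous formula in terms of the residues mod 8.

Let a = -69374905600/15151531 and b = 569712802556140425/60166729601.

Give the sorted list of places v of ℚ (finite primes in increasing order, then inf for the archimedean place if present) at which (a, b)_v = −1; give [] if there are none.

[11, 17]

(a, b) ≡ (-24871, 3553) mod (ℚ^×)²; places V = {2, 3, 5, 7, 11, 13, 17, 19, 23, 47, ∞}.
(a,b)_23: α=0, u≡7; β=2, v≡7 (mod 23); (7|23)=-1, (7|23)=-1; sign (−1)^0·-1^2·-1^0 = +1.
(a,b)_47: α=-2, u≡20; β=-2, v≡8 (mod 47); (20|47)=-1, (8|47)=+1; sign (−1)^0·-1^-2·+1^-2 = +1.
(a,b)_2: α=8, β=0; u≡1, v≡1 (mod 8); ε(u)ε(v)=0·0, αω(v)=8·0, βω(u)=0·0; sum ≡ 0  ⇒  +1.
(a,b)_13: α=2, u≡6; β=2, v≡12 (mod 13); (6|13)=-1, (12|13)=+1; sign (−1)^0·-1^2·+1^2 = +1.
(a,b)_11: α=1, u≡3; β=-1, v≡3 (mod 11); (3|11)=+1, (3|11)=+1; sign (−1)^1·+1^-1·+1^1 = -1.
(a,b)_3: α=0, u≡2; β=2, v≡1 (mod 3); (2|3)=-1, (1|3)=+1; sign (−1)^0·-1^2·+1^0 = +1.
(a,b)_5: α=2, u≡1; β=2, v≡2 (mod 5); (1|5)=+1, (2|5)=-1; sign (−1)^0·+1^2·-1^2 = +1.
(a,b)_17: α=1, u≡1; β=3, v≡5 (mod 17); (1|17)=+1, (5|17)=-1; sign (−1)^0·+1^3·-1^1 = -1.
(a,b)_∞: sgn(-24871)=−, sgn(3553)=+, so +1.
(a,b)_19: α=-3, u≡15; β=-5, v≡6 (mod 19); (15|19)=-1, (6|19)=+1; sign (−1)^1·-1^-5·+1^-3 = +1.
(a,b)_7: α=3, u≡6; β=8, v≡4 (mod 7); (6|7)=-1, (4|7)=+1; sign (−1)^0·-1^8·+1^3 = +1.
(-24871, 3553 / ℚ) ramifies at {11, 17}: a division algebra.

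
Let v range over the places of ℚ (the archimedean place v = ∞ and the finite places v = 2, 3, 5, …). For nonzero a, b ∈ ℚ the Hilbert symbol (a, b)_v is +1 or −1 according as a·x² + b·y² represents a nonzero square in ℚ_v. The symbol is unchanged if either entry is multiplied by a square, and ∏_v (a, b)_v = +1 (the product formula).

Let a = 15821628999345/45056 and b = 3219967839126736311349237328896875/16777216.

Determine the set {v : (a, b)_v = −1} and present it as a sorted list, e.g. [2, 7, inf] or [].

[2, 3, 5, 19]

Mod squares: a ≡ 3795, b ≡ 111435. Check v ∈ {∞, 2, 3, 5, 11, 13, 17, 19, 23}.
v=13: a=13^2·(≡12), b=13^4·(≡4) mod 13; (12|13)=+1, (4|13)=+1; (−1)^{2·4·6}·(+1)^4·(+1)^2 = +1.
v=19: a=19^2·(≡15), b=19^5·(≡10) mod 19; (15|19)=-1, (10|19)=-1; (−1)^{2·5·9}·(-1)^5·(-1)^2 = -1.
v=23: a=23^1·(≡13), b=23^5·(≡5) mod 23; (13|23)=+1, (5|23)=-1; (−1)^{1·5·11}·(+1)^5·(-1)^1 = +1.
v=∞: 3795 > 0 and 111435 > 0  ⇒  (a,b)_∞ = +1.
v=5: a=5^1·(≡4), b=5^5·(≡2) mod 5; (4|5)=+1, (2|5)=-1; (−1)^{1·5·2}·(+1)^5·(-1)^1 = -1.
v=3: a=3^3·(≡2), b=3^13·(≡2) mod 3; (2|3)=-1, (2|3)=-1; (−1)^{3·13·1}·(-1)^13·(-1)^3 = -1.
v=17: a=17^4·(≡4), b=17^5·(≡11) mod 17; (4|17)=+1, (11|17)=-1; (−1)^{4·5·8}·(+1)^5·(-1)^4 = +1.
v=11: a=11^-1·(≡1), b=11^0·(≡5) mod 11; (1|11)=+1, (5|11)=+1; (−1)^{-1·0·5}·(+1)^0·(+1)^-1 = +1.
v=2: v_2(a)=-12, v_2(b)=-24; units ≡ 3, 3 (mod 8); ε·ε+αω+βω = 1·1+-12·1+-24·1 ≡ 1  ⇒  (a,b)_2 = -1.
Ram(3795, 111435) = {2, 3, 5, 19}; no ℚ_2-point on the conic.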